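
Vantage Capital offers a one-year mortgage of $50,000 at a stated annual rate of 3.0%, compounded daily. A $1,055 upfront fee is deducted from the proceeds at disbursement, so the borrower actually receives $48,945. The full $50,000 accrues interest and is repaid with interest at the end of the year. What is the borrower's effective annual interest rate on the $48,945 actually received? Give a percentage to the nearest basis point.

Amount owed after one year: 50,000 × (1 + 0.030/365)^365 = 50,000 × 1.030453 = $51,522.66.
Effective rate on net proceeds: 51,522.66 / 48,945 − 1 = 0.052664 = 5.27%.

5.27%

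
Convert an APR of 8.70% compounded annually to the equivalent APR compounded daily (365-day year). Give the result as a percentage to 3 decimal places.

Compounded annually, EAR = nominal = 0.087000.
Solve (1 + r/365)^365 = 1.087000: r/365 = 1.087000^(1/365) − 1 = 0.000229, so r = 0.083431 = 8.343%.

8.343%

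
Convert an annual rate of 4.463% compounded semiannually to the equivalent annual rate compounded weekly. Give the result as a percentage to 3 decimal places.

4.416%

EAR = (1 + 0.04463/2)^2 − 1 = 0.045128.
Solve (1 + r/52)^52 = 1.045128: r/52 = 1.045128^(1/52) − 1 = 0.000849, so r = 0.044158 = 4.416%.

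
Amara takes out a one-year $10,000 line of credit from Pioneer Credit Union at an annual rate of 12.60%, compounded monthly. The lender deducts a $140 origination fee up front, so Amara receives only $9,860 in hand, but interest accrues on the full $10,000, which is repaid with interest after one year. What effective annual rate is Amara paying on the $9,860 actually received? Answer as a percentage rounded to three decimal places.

14.963%

Amount owed after one year: 10,000 × (1 + 0.1260/12)^12 = 10,000 × 1.133537 = $11,335.37.
Effective rate on net proceeds: 11,335.37 / 9,860 − 1 = 0.149632 = 14.963%.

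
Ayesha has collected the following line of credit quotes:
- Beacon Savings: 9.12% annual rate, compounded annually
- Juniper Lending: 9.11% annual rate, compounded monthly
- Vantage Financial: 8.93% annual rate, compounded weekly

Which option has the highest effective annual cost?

Juniper Lending

Beacon Savings: compounded annually, EAR = 9.120%
Juniper Lending: (1 + 0.0911/12)^12 − 1 = 9.500%
Vantage Financial: (1 + 0.0893/52)^52 − 1 = 9.332%
The highest effective annual rate is Juniper Lending at 9.500%.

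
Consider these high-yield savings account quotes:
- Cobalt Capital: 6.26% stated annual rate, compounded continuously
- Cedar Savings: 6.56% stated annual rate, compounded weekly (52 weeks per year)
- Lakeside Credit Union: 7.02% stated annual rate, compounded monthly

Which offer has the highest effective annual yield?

Cobalt Capital: e^0.0626 − 1 = 6.460%
Cedar Savings: (1 + 0.0656/52)^52 − 1 = 6.776%
Lakeside Credit Union: (1 + 0.0702/12)^12 − 1 = 7.250%
The highest effective annual rate is Lakeside Credit Union at 7.250%.

Lakeside Credit Union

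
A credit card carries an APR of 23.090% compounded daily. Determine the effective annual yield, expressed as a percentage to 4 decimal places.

EAR = (1 + 0.23090/365)^365 − 1.
= (1 + 0.000633)^365 − 1 = 1.259641 − 1 = 25.9641%.

25.9641%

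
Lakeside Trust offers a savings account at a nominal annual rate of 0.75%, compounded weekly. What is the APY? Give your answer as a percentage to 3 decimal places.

EAR = (1 + 0.0075/52)^52 − 1.
= (1 + 0.000144)^52 − 1 = 1.007528 − 1 = 0.753%.

0.753%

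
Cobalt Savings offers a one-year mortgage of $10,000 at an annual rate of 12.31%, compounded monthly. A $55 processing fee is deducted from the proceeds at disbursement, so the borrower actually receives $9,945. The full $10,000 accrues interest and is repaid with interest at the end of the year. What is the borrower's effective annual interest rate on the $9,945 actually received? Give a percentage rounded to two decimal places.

Amount owed after one year: 10,000 × (1 + 0.1231/12)^12 = 10,000 × 1.130288 = $11,302.88.
Effective rate on net proceeds: 11,302.88 / 9,945 − 1 = 0.136539 = 13.65%.

13.65%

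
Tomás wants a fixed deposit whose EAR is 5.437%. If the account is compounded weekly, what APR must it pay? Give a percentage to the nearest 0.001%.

(1 + r/52)^52 − 1 = 0.05437, so 1 + r/52 = 1.05437^(1/52).
r/52 = 0.001019, so r = 0.052970 = 5.297%.

5.297%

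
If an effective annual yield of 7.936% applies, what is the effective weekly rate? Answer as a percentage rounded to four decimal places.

0.1470%

The per-week rate i satisfies (1 + i)^52 = 1 + 0.07936.
i = 1.07936^(1/52) − 1 = 0.0014697 = 0.1470%.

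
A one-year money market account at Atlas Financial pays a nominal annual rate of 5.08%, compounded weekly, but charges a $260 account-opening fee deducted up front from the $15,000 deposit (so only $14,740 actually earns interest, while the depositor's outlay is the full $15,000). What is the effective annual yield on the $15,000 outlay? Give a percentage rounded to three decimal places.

3.385%

Value after one year: 14,740 × (1 + 0.0508/52)^52 = 14,740 × 1.052086 = $15,507.75.
Effective yield on the $15,000 outlay: 15,507.75 / 15,000 − 1 = 0.033850 = 3.385%.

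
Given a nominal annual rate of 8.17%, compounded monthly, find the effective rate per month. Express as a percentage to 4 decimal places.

With a nominal annual rate compounded monthly, the periodic rate is the nominal rate divided by 12.
i = 0.0817 / 12 = 0.0068083 = 0.6808%.

0.6808%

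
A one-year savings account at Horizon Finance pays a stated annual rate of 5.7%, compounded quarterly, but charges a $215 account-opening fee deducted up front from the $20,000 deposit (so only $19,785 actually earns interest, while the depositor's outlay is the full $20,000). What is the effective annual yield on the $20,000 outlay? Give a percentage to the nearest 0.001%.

4.685%

Value after one year: 19,785 × (1 + 0.057/4)^4 = 19,785 × 1.058230 = $20,937.08.
Effective yield on the $20,000 outlay: 20,937.08 / 20,000 − 1 = 0.046854 = 4.685%.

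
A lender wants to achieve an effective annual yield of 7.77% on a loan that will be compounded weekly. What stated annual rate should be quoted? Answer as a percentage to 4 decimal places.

(1 + r/52)^52 − 1 = 0.0777, so 1 + r/52 = 1.0777^(1/52).
r/52 = 0.001440, so r = 0.074883 = 7.4883%.

7.4883%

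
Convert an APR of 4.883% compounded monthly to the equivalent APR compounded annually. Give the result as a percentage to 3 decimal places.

EAR = (1 + 0.04883/12)^12 − 1 = 0.049938.
Compounded annually, the equivalent nominal rate is the EAR itself: 4.994%.

4.994%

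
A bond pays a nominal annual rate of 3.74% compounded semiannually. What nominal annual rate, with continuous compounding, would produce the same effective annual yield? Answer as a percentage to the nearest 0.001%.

3.705%

EAR = (1 + 0.0374/2)^2 − 1 = 0.037750.
Equivalent continuous rate: r = ln(1 + 0.037750) = 0.037055 = 3.705%.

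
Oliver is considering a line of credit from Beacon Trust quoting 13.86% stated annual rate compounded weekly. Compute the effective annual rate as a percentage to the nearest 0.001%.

14.845%

EAR = (1 + 0.1386/52)^52 − 1.
= 1.148453 − 1 = 14.845%.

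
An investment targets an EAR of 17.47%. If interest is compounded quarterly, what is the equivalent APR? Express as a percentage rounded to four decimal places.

(1 + r/4)^4 − 1 = 0.1747, so 1 + r/4 = 1.1747^(1/4).
r/4 = 0.041074, so r = 0.164297 = 16.4297%.

16.4297%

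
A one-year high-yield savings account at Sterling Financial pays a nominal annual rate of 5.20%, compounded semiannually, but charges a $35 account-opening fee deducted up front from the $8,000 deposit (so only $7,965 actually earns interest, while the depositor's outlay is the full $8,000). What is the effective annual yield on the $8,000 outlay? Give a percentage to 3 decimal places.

Value after one year: 7,965 × (1 + 0.0520/2)^2 = 7,965 × 1.052676 = $8,384.56.
Effective yield on the $8,000 outlay: 8,384.56 / 8,000 − 1 = 0.048071 = 4.807%.

4.807%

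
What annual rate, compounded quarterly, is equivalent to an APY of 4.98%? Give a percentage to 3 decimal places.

4.890%

(1 + r/4)^4 − 1 = 0.0498, so 1 + r/4 = 1.0498^(1/4).
r/4 = 0.012224, so r = 0.048896 = 4.890%.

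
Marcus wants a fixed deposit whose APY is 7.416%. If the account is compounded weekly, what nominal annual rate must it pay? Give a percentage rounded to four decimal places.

(1 + r/52)^52 − 1 = 0.07416, so 1 + r/52 = 1.07416^(1/52).
r/52 = 0.001377, so r = 0.071588 = 7.1588%.

7.1588%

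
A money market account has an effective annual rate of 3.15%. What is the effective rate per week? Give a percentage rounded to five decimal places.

The per-week rate i satisfies (1 + i)^52 = 1 + 0.0315.
i = 1.0315^(1/52) − 1 = 0.0005966 = 0.05966%.

0.05966%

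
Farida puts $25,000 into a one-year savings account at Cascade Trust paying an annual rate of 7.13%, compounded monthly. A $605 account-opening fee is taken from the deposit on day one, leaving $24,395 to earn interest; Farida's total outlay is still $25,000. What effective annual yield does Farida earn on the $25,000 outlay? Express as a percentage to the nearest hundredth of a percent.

4.77%

Value after one year: 24,395 × (1 + 0.0713/12)^12 = 24,395 × 1.073677 = $26,192.35.
Effective yield on the $25,000 outlay: 26,192.35 / 25,000 − 1 = 0.047694 = 4.77%.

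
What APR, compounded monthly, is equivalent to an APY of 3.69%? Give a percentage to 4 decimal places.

(1 + r/12)^12 − 1 = 0.0369, so 1 + r/12 = 1.0369^(1/12).
r/12 = 0.003024, so r = 0.036290 = 3.6290%.

3.6290%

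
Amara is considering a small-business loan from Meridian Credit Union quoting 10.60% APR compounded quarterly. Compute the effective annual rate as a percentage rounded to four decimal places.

EAR = (1 + 0.1060/4)^4 − 1.
= (1 + 0.026500)^4 − 1 = 1.110288 − 1 = 11.0288%.

11.0288%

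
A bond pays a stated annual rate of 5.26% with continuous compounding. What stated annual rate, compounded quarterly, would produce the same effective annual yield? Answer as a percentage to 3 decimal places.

EAR under continuous compounding: e^0.0526 − 1 = 0.054008.
Solve (1 + r/4)^4 = 1.054008: r/4 = 1.054008^(1/4) − 1 = 0.013237, so r = 0.052947 = 5.295%.

5.295%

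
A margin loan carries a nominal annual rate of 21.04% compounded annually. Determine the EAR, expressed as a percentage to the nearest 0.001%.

21.040%

Annual compounding means the effective rate equals the nominal rate: 21.040%.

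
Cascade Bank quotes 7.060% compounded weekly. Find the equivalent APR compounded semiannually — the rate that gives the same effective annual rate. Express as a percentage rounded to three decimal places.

7.181%

EAR = (1 + 0.07060/52)^52 − 1 = 0.073100.
Solve (1 + r/2)^2 = 1.073100: r/2 = 1.073100^(1/2) − 1 = 0.035906, so r = 0.071811 = 7.181%.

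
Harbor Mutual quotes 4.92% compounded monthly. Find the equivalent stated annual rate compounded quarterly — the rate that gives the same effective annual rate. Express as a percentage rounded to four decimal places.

EAR = (1 + 0.0492/12)^12 − 1 = 0.050325.
Solve (1 + r/4)^4 = 1.050325: r/4 = 1.050325^(1/4) − 1 = 0.012350, so r = 0.049402 = 4.9402%.

4.9402%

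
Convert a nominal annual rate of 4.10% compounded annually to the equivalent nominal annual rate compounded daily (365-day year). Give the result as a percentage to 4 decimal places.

4.0184%

Compounded annually, EAR = nominal = 0.041000.
Solve (1 + r/365)^365 = 1.041000: r/365 = 1.041000^(1/365) − 1 = 0.000110, so r = 0.040184 = 4.0184%.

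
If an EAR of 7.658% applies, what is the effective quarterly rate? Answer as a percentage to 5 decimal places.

1.86185%

The per-quarter rate i satisfies (1 + i)^4 = 1 + 0.07658.
i = 1.07658^(1/4) − 1 = 0.0186185 = 1.86185%.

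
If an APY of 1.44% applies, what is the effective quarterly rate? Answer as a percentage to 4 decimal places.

0.3581%

The per-quarter rate i satisfies (1 + i)^4 = 1 + 0.0144.
i = 1.0144^(1/4) − 1 = 0.0035807 = 0.3581%.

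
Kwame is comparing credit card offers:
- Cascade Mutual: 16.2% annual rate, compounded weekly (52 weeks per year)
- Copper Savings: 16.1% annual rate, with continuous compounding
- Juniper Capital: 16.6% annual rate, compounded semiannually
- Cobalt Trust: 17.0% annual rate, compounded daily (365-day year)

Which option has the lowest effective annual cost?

Cascade Mutual: (1 + 0.162/52)^52 − 1 = 17.556%
Copper Savings: e^0.161 − 1 = 17.468%
Juniper Capital: (1 + 0.166/2)^2 − 1 = 17.289%
Cobalt Trust: (1 + 0.170/365)^365 − 1 = 18.526%
The lowest effective annual rate is Juniper Capital at 17.289%.

Juniper Capital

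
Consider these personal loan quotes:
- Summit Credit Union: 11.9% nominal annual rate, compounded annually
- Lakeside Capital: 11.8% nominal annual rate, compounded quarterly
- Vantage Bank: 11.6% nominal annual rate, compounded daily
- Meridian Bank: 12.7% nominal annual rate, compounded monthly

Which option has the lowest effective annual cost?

Summit Credit Union

Summit Credit Union: compounded annually, EAR = 11.900%
Lakeside Capital: (1 + 0.118/4)^4 − 1 = 12.332%
Vantage Bank: (1 + 0.116/365)^365 − 1 = 12.298%
Meridian Bank: (1 + 0.127/12)^12 − 1 = 13.466%
The lowest effective annual rate is Summit Credit Union at 11.900%.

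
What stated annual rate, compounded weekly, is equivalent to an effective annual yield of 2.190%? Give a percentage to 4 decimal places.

2.1668%

(1 + r/52)^52 − 1 = 0.02190, so 1 + r/52 = 1.02190^(1/52).
r/52 = 0.000417, so r = 0.021668 = 2.1668%.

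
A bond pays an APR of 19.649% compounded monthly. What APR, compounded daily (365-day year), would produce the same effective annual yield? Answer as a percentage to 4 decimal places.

EAR = (1 + 0.19649/12)^12 − 1 = 0.215188.
Solve (1 + r/365)^365 = 1.215188: r/365 = 1.215188^(1/365) − 1 = 0.000534, so r = 0.194951 = 19.4951%.

19.4951%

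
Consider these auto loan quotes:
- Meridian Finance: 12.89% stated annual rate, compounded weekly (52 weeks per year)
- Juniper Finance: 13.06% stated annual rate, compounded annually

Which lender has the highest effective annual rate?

Meridian Finance

Meridian Finance: (1 + 0.1289/52)^52 − 1 = 13.739%
Juniper Finance: compounded annually, EAR = 13.060%
The highest effective annual rate is Meridian Finance at 13.739%.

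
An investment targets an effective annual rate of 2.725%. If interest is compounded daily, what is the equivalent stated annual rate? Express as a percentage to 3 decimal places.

2.689%

(1 + r/365)^365 − 1 = 0.02725, so 1 + r/365 = 1.02725^(1/365).
r/365 = 0.000074, so r = 0.026886 = 2.689%.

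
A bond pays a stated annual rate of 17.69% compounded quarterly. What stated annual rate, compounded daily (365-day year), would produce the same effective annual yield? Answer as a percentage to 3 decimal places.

EAR = (1 + 0.1769/4)^4 − 1 = 0.188985.
Solve (1 + r/365)^365 = 1.188985: r/365 = 1.188985^(1/365) − 1 = 0.000474, so r = 0.173141 = 17.314%.

17.314%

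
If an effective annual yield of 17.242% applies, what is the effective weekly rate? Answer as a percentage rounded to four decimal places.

The per-week rate i satisfies (1 + i)^52 = 1 + 0.17242.
i = 1.17242^(1/52) − 1 = 0.0030637 = 0.3064%.

0.3064%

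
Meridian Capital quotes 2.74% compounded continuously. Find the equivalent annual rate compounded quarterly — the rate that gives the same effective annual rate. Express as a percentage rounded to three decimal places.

EAR under continuous compounding: e^0.0274 − 1 = 0.027779.
Solve (1 + r/4)^4 = 1.027779: r/4 = 1.027779^(1/4) − 1 = 0.006874, so r = 0.027494 = 2.749%.

2.749%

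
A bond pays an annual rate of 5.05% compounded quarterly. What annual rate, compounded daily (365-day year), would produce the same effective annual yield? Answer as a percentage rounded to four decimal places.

EAR = (1 + 0.0505/4)^4 − 1 = 0.051464.
Solve (1 + r/365)^365 = 1.051464: r/365 = 1.051464^(1/365) − 1 = 0.000137, so r = 0.050187 = 5.0187%.

5.0187%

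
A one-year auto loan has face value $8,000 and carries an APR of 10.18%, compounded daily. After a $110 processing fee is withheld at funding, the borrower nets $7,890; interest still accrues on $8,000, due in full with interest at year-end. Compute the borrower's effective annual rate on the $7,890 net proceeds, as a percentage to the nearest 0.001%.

Amount owed after one year: 8,000 × (1 + 0.1018/365)^365 = 8,000 × 1.107146 = $8,857.17.
Effective rate on net proceeds: 8,857.17 / 7,890 − 1 = 0.122582 = 12.258%.

12.258%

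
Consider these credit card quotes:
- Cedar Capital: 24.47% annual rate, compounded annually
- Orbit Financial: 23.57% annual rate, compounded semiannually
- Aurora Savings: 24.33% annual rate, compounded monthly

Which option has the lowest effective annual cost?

Cedar Capital: compounded annually, EAR = 24.470%
Orbit Financial: (1 + 0.2357/2)^2 − 1 = 24.959%
Aurora Savings: (1 + 0.2433/12)^12 − 1 = 27.235%
The lowest effective annual rate is Cedar Capital at 24.470%.

Cedar Capital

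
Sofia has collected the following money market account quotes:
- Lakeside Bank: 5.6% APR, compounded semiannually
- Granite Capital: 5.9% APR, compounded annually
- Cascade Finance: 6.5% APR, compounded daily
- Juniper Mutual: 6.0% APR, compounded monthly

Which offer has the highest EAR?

Cascade Finance

Lakeside Bank: (1 + 0.056/2)^2 − 1 = 5.678%
Granite Capital: compounded annually, EAR = 5.900%
Cascade Finance: (1 + 0.065/365)^365 − 1 = 6.715%
Juniper Mutual: (1 + 0.060/12)^12 − 1 = 6.168%
The highest effective annual rate is Cascade Finance at 6.715%.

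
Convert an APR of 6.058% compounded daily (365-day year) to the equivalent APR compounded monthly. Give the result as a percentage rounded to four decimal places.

6.0728%

EAR = (1 + 0.06058/365)^365 − 1 = 0.062447.
Solve (1 + r/12)^12 = 1.062447: r/12 = 1.062447^(1/12) − 1 = 0.005061, so r = 0.060728 = 6.0728%.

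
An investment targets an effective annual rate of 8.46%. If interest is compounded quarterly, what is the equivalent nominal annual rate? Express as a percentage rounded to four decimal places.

(1 + r/4)^4 − 1 = 0.0846, so 1 + r/4 = 1.0846^(1/4).
r/4 = 0.020510, so r = 0.082041 = 8.2041%.

8.2041%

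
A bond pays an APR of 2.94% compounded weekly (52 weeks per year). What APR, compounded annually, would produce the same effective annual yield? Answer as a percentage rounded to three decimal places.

2.983%

EAR = (1 + 0.0294/52)^52 − 1 = 0.029828.
Compounded annually, the equivalent nominal rate is the EAR itself: 2.983%.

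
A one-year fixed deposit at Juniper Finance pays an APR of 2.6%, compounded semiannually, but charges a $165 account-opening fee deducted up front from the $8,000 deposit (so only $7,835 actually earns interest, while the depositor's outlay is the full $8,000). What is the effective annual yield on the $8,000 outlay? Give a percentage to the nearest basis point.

0.50%

Value after one year: 7,835 × (1 + 0.026/2)^2 = 7,835 × 1.026169 = $8,040.03.
Effective yield on the $8,000 outlay: 8,040.03 / 8,000 − 1 = 0.005004 = 0.50%.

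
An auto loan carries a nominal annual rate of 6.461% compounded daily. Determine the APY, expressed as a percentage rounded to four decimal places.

6.6737%

EAR = (1 + 0.06461/365)^365 − 1.
= 1.066737 − 1 = 6.6737%.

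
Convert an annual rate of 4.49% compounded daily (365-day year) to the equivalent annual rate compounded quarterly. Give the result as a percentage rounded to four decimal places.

4.5150%

EAR = (1 + 0.0449/365)^365 − 1 = 0.045920.
Solve (1 + r/4)^4 = 1.045920: r/4 = 1.045920^(1/4) − 1 = 0.011288, so r = 0.045150 = 4.5150%.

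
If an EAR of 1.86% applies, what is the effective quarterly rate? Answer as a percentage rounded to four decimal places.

0.4618%

The per-quarter rate i satisfies (1 + i)^4 = 1 + 0.0186.
i = 1.0186^(1/4) − 1 = 0.0046179 = 0.4618%.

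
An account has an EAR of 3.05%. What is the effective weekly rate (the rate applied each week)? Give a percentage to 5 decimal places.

The per-week rate i satisfies (1 + i)^52 = 1 + 0.0305.
i = 1.0305^(1/52) − 1 = 0.0005779 = 0.05779%.

0.05779%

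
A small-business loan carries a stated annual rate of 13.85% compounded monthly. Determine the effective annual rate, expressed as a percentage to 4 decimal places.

14.7639%

EAR = (1 + 0.1385/12)^12 − 1.
= (1 + 0.011542)^12 − 1 = 1.147639 − 1 = 14.7639%.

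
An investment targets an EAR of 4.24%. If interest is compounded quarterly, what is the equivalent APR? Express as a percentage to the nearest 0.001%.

(1 + r/4)^4 − 1 = 0.0424, so 1 + r/4 = 1.0424^(1/4).
r/4 = 0.010436, so r = 0.041742 = 4.174%.

4.174%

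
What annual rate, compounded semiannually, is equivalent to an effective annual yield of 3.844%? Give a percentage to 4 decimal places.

(1 + r/2)^2 − 1 = 0.03844, so 1 + r/2 = 1.03844^(1/2).
r/2 = 0.019039, so r = 0.038078 = 3.8078%.

3.8078%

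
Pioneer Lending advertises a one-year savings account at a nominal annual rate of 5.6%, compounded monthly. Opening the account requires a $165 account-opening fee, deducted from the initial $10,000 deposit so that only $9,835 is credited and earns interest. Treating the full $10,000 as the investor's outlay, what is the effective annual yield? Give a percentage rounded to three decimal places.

Value after one year: 9,835 × (1 + 0.056/12)^12 = 9,835 × 1.057460 = $10,400.12.
Effective yield on the $10,000 outlay: 10,400.12 / 10,000 − 1 = 0.040012 = 4.001%.

4.001%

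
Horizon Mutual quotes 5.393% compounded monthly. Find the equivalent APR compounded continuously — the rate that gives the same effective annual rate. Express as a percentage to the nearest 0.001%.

EAR = (1 + 0.05393/12)^12 − 1 = 0.055283.
Equivalent continuous rate: r = ln(1 + 0.055283) = 0.053809 = 5.381%.

5.381%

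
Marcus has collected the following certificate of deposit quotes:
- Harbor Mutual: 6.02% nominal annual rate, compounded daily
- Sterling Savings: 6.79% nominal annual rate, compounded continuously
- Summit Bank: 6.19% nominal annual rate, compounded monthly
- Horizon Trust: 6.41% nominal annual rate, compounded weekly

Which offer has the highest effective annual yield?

Sterling Savings

Harbor Mutual: (1 + 0.0602/365)^365 − 1 = 6.204%
Sterling Savings: e^0.0679 − 1 = 7.026%
Summit Bank: (1 + 0.0619/12)^12 − 1 = 6.369%
Horizon Trust: (1 + 0.0641/52)^52 − 1 = 6.616%
The highest effective annual rate is Sterling Savings at 7.026%.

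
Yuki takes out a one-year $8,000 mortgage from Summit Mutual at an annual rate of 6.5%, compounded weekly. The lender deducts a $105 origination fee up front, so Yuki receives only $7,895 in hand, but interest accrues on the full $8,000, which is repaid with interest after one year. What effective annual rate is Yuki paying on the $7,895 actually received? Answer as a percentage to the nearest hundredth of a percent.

8.13%

Amount owed after one year: 8,000 × (1 + 0.065/52)^52 = 8,000 × 1.067116 = $8,536.93.
Effective rate on net proceeds: 8,536.93 / 7,895 − 1 = 0.081308 = 8.13%.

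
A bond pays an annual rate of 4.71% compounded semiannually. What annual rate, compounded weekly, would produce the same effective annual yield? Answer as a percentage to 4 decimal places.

EAR = (1 + 0.0471/2)^2 − 1 = 0.047655.
Solve (1 + r/52)^52 = 1.047655: r/52 = 1.047655^(1/52) − 1 = 0.000896, so r = 0.046575 = 4.6575%.

4.6575%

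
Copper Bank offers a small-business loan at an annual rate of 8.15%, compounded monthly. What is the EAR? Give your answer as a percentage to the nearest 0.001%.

8.461%

EAR = (1 + 0.0815/12)^12 − 1.
= 1.084614 − 1 = 8.461%.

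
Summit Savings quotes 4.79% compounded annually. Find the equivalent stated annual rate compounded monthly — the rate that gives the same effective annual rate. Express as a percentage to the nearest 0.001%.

4.688%

Compounded annually, EAR = nominal = 0.047900.
Solve (1 + r/12)^12 = 1.047900: r/12 = 1.047900^(1/12) − 1 = 0.003907, so r = 0.046879 = 4.688%.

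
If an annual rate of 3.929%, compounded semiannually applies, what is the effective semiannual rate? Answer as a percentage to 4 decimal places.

With a nominal annual rate compounded semiannually, the periodic rate is the nominal rate divided by 2.
i = 0.03929 / 2 = 0.0196450 = 1.9645%.

1.9645%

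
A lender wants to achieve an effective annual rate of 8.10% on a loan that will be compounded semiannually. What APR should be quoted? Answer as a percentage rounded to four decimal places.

7.9423%

(1 + r/2)^2 − 1 = 0.0810, so 1 + r/2 = 1.0810^(1/2).
r/2 = 0.039711, so r = 0.079423 = 7.9423%.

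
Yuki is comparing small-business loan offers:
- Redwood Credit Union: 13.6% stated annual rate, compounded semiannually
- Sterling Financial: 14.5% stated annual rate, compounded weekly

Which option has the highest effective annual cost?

Sterling Financial

Redwood Credit Union: (1 + 0.136/2)^2 − 1 = 14.062%
Sterling Financial: (1 + 0.145/52)^52 − 1 = 15.581%
The highest effective annual rate is Sterling Financial at 15.581%.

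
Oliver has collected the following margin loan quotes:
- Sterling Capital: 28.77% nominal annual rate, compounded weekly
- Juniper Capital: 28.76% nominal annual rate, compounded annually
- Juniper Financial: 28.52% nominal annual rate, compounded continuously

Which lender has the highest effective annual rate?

Sterling Capital

Sterling Capital: (1 + 0.2877/52)^52 − 1 = 33.230%
Juniper Capital: compounded annually, EAR = 28.760%
Juniper Financial: e^0.2852 − 1 = 33.003%
The highest effective annual rate is Sterling Capital at 33.230%.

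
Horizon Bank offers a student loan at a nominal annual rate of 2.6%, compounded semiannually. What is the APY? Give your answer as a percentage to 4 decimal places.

2.6169%

EAR = (1 + 0.026/2)^2 − 1.
= (1 + 0.013000)^2 − 1 = 1.026169 − 1 = 2.6169%.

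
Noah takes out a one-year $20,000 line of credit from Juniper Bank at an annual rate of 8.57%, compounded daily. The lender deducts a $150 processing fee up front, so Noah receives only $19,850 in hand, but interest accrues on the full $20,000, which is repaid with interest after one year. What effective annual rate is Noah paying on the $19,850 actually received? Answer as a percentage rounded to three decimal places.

Amount owed after one year: 20,000 × (1 + 0.0857/365)^365 = 20,000 × 1.089468 = $21,789.37.
Effective rate on net proceeds: 21,789.37 / 19,850 − 1 = 0.097701 = 9.770%.

9.770%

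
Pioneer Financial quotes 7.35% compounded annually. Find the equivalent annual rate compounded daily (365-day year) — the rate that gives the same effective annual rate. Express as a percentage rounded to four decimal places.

7.0931%

Compounded annually, EAR = nominal = 0.073500.
Solve (1 + r/365)^365 = 1.073500: r/365 = 1.073500^(1/365) − 1 = 0.000194, so r = 0.070931 = 7.0931%.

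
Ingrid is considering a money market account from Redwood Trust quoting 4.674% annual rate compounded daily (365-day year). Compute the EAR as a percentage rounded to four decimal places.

EAR = (1 + 0.04674/365)^365 − 1.
= 1.047846 − 1 = 4.7846%.

4.7846%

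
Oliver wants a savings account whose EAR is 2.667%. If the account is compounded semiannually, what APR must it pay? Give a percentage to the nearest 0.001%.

(1 + r/2)^2 − 1 = 0.02667, so 1 + r/2 = 1.02667^(1/2).
r/2 = 0.013247, so r = 0.026495 = 2.649%.

2.649%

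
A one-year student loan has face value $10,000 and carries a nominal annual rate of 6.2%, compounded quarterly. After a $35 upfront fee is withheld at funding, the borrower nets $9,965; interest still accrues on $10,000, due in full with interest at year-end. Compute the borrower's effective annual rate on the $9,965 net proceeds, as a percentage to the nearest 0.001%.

Amount owed after one year: 10,000 × (1 + 0.062/4)^4 = 10,000 × 1.063456 = $10,634.56.
Effective rate on net proceeds: 10,634.56 / 9,965 − 1 = 0.067192 = 6.719%.

6.719%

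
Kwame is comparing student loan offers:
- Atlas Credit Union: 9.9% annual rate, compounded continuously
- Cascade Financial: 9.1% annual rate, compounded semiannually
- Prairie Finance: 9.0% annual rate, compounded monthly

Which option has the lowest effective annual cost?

Cascade Financial

Atlas Credit Union: e^0.099 − 1 = 10.407%
Cascade Financial: (1 + 0.091/2)^2 − 1 = 9.307%
Prairie Finance: (1 + 0.090/12)^12 − 1 = 9.381%
The lowest effective annual rate is Cascade Financial at 9.307%.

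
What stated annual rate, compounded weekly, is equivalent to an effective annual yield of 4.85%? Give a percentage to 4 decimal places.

4.7382%

(1 + r/52)^52 − 1 = 0.0485, so 1 + r/52 = 1.0485^(1/52).
r/52 = 0.000911, so r = 0.047382 = 4.7382%.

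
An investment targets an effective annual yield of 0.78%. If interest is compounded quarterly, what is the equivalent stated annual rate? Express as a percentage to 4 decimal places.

(1 + r/4)^4 − 1 = 0.0078, so 1 + r/4 = 1.0078^(1/4).
r/4 = 0.001944, so r = 0.007777 = 0.7777%.

0.7777%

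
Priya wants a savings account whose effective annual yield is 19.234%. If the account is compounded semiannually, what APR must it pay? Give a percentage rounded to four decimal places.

18.3886%

(1 + r/2)^2 − 1 = 0.19234, so 1 + r/2 = 1.19234^(1/2).
r/2 = 0.091943, so r = 0.183886 = 18.3886%.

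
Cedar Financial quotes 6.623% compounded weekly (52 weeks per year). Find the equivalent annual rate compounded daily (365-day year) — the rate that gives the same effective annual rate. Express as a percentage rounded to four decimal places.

6.6194%

EAR = (1 + 0.06623/52)^52 − 1 = 0.068427.
Solve (1 + r/365)^365 = 1.068427: r/365 = 1.068427^(1/365) − 1 = 0.000181, so r = 0.066194 = 6.6194%.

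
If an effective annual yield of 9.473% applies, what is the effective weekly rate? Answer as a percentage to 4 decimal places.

The per-week rate i satisfies (1 + i)^52 = 1 + 0.09473.
i = 1.09473^(1/52) − 1 = 0.0017420 = 0.1742%.

0.1742%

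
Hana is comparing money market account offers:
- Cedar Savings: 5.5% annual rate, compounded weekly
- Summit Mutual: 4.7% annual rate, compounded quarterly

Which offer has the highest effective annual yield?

Cedar Savings

Cedar Savings: (1 + 0.055/52)^52 − 1 = 5.651%
Summit Mutual: (1 + 0.047/4)^4 − 1 = 4.783%
The highest effective annual rate is Cedar Savings at 5.651%.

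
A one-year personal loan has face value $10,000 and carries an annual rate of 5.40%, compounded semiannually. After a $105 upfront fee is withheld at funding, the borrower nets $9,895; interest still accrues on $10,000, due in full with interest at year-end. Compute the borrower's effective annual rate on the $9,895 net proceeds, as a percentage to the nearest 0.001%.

Amount owed after one year: 10,000 × (1 + 0.0540/2)^2 = 10,000 × 1.054729 = $10,547.29.
Effective rate on net proceeds: 10,547.29 / 9,895 − 1 = 0.065921 = 6.592%.

6.592%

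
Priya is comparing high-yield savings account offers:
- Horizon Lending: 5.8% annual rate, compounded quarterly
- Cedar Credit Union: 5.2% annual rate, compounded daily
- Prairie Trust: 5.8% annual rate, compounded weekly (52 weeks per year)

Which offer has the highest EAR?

Prairie Trust

Horizon Lending: (1 + 0.058/4)^4 − 1 = 5.927%
Cedar Credit Union: (1 + 0.052/365)^365 − 1 = 5.337%
Prairie Trust: (1 + 0.058/52)^52 − 1 = 5.968%
The highest effective annual rate is Prairie Trust at 5.968%.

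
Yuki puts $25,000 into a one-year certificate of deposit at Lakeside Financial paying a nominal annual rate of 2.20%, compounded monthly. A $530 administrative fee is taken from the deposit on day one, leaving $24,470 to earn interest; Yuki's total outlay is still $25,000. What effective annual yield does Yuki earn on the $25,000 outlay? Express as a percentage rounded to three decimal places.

0.055%

Value after one year: 24,470 × (1 + 0.0220/12)^12 = 24,470 × 1.022223 = $25,013.80.
Effective yield on the $25,000 outlay: 25,013.80 / 25,000 − 1 = 0.000552 = 0.055%.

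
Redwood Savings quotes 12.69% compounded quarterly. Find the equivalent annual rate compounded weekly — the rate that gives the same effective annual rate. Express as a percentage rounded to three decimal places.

EAR = (1 + 0.1269/4)^4 − 1 = 0.133068.
Solve (1 + r/52)^52 = 1.133068: r/52 = 1.133068^(1/52) − 1 = 0.002405, so r = 0.125079 = 12.508%.

12.508%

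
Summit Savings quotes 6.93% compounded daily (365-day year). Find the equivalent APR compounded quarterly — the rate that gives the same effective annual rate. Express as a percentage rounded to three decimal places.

6.990%

EAR = (1 + 0.0693/365)^365 − 1 = 0.071751.
Solve (1 + r/4)^4 = 1.071751: r/4 = 1.071751^(1/4) − 1 = 0.017474, so r = 0.069897 = 6.990%.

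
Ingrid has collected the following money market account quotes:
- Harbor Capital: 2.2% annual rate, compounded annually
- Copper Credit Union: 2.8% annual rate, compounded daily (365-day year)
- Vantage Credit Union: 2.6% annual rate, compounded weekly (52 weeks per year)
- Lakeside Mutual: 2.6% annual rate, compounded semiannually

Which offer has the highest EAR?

Copper Credit Union

Harbor Capital: compounded annually, EAR = 2.200%
Copper Credit Union: (1 + 0.028/365)^365 − 1 = 2.839%
Vantage Credit Union: (1 + 0.026/52)^52 − 1 = 2.633%
Lakeside Mutual: (1 + 0.026/2)^2 − 1 = 2.617%
The highest effective annual rate is Copper Credit Union at 2.839%.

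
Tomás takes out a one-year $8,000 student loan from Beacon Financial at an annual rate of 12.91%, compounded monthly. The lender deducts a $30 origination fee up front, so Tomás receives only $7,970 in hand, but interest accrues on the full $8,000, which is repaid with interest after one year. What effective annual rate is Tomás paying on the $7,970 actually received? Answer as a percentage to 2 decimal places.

14.13%

Amount owed after one year: 8,000 × (1 + 0.1291/12)^12 = 8,000 × 1.137020 = $9,096.16.
Effective rate on net proceeds: 9,096.16 / 7,970 − 1 = 0.141300 = 14.13%.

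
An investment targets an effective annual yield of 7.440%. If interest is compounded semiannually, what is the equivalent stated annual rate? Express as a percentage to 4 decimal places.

(1 + r/2)^2 − 1 = 0.07440, so 1 + r/2 = 1.07440^(1/2).
r/2 = 0.036533, so r = 0.073065 = 7.3065%.

7.3065%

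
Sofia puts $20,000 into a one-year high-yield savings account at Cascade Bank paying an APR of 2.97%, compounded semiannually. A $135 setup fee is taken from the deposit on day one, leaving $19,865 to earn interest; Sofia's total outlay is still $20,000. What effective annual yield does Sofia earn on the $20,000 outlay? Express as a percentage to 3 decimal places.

Value after one year: 19,865 × (1 + 0.0297/2)^2 = 19,865 × 1.029921 = $20,459.37.
Effective yield on the $20,000 outlay: 20,459.37 / 20,000 − 1 = 0.022969 = 2.297%.

2.297%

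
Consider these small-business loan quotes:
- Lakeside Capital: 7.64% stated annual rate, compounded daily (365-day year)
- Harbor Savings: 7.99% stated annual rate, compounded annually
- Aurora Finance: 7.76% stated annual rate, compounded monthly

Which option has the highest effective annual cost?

Lakeside Capital: (1 + 0.0764/365)^365 − 1 = 7.939%
Harbor Savings: compounded annually, EAR = 7.990%
Aurora Finance: (1 + 0.0776/12)^12 − 1 = 8.042%
The highest effective annual rate is Aurora Finance at 8.042%.

Aurora Finance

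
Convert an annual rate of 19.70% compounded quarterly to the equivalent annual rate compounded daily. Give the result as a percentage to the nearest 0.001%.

19.235%

EAR = (1 + 0.1970/4)^4 − 1 = 0.212037.
Solve (1 + r/365)^365 = 1.212037: r/365 = 1.212037^(1/365) − 1 = 0.000527, so r = 0.192353 = 19.235%.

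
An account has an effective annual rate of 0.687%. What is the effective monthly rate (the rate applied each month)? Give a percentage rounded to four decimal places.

The per-month rate i satisfies (1 + i)^12 = 1 + 0.00687.
i = 1.00687^(1/12) − 1 = 0.0005707 = 0.0571%.

0.0571%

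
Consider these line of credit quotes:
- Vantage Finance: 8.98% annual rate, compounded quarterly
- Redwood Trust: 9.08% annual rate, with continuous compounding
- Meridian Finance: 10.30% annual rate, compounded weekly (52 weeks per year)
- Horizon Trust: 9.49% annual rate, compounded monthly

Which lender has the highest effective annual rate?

Vantage Finance: (1 + 0.0898/4)^4 − 1 = 9.287%
Redwood Trust: e^0.0908 − 1 = 9.505%
Meridian Finance: (1 + 0.1030/52)^52 − 1 = 10.838%
Horizon Trust: (1 + 0.0949/12)^12 − 1 = 9.914%
The highest effective annual rate is Meridian Finance at 10.838%.

Meridian Finance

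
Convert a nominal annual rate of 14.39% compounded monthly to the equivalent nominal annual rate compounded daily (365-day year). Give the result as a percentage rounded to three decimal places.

EAR = (1 + 0.1439/12)^12 − 1 = 0.153781.
Solve (1 + r/365)^365 = 1.153781: r/365 = 1.153781^(1/365) − 1 = 0.000392, so r = 0.143072 = 14.307%.

14.307%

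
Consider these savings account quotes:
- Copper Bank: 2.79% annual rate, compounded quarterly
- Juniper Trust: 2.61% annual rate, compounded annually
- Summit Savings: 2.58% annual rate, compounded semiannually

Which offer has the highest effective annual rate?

Copper Bank: (1 + 0.0279/4)^4 − 1 = 2.819%
Juniper Trust: compounded annually, EAR = 2.610%
Summit Savings: (1 + 0.0258/2)^2 − 1 = 2.597%
The highest effective annual rate is Copper Bank at 2.819%.

Copper Bank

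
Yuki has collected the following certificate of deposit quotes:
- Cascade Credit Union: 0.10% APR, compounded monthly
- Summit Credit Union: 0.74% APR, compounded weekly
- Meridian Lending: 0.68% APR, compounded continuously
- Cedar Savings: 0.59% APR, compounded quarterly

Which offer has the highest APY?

Summit Credit Union

Cascade Credit Union: (1 + 0.0010/12)^12 − 1 = 0.100%
Summit Credit Union: (1 + 0.0074/52)^52 − 1 = 0.743%
Meridian Lending: e^0.0068 − 1 = 0.682%
Cedar Savings: (1 + 0.0059/4)^4 − 1 = 0.591%
The highest effective annual rate is Summit Credit Union at 0.743%.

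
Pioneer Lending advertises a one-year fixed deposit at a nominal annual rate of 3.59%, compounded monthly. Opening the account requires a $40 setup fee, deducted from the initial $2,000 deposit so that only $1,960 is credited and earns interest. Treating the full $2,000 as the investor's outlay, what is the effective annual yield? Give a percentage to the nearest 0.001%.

1.577%

Value after one year: 1,960 × (1 + 0.0359/12)^12 = 1,960 × 1.036497 = $2,031.53.
Effective yield on the $2,000 outlay: 2,031.53 / 2,000 − 1 = 0.015767 = 1.577%.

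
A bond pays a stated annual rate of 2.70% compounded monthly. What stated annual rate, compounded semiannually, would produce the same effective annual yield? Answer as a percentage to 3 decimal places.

EAR = (1 + 0.0270/12)^12 − 1 = 0.027337.
Solve (1 + r/2)^2 = 1.027337: r/2 = 1.027337^(1/2) − 1 = 0.013576, so r = 0.027152 = 2.715%.

2.715%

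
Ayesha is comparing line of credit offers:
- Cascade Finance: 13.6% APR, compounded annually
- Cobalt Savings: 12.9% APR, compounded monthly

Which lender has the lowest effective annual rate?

Cascade Finance: compounded annually, EAR = 13.600%
Cobalt Savings: (1 + 0.129/12)^12 − 1 = 13.691%
The lowest effective annual rate is Cascade Finance at 13.600%.

Cascade Finance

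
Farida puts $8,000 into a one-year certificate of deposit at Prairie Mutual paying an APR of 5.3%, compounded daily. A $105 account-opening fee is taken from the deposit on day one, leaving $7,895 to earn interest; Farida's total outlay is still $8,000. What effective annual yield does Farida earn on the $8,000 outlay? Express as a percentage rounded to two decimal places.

4.06%

Value after one year: 7,895 × (1 + 0.053/365)^365 = 7,895 × 1.054426 = $8,324.69.
Effective yield on the $8,000 outlay: 8,324.69 / 8,000 − 1 = 0.040586 = 4.06%.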